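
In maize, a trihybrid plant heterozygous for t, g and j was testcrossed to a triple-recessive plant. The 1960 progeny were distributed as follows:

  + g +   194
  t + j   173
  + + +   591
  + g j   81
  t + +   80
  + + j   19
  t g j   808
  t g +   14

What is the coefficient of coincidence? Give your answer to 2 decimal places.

0.83

The two most frequent reciprocal classes, t g j and + + +, are the parental types, so the F1 was t g j / + + +.
The two rarest classes, t g + and + + j, are the double crossovers. Comparing them with the parentals, only the j allele has switched, so j is the middle locus and the order is t – j – g.
t–j: (161 + 33)/1960 = 0.0990; j–g: (367 + 33)/1960 = 0.2041.
Expected DCO frequency = 0.0990 × 0.2041 ≈ 0.02021; observed = 33/1960 ≈ 0.01684.
Coefficient of coincidence = 0.01684/0.02021 ≈ 0.83.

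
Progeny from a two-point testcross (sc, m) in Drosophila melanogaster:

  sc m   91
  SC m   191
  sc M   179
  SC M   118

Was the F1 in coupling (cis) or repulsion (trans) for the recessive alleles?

The two most frequent classes are SC m (191) and sc M (179); these are the parental (non-recombinant) types.
So the F1 carried SC m on one chromosome and sc M on the other — the recessive alleles are on opposite chromosomes (trans / repulsion).

trans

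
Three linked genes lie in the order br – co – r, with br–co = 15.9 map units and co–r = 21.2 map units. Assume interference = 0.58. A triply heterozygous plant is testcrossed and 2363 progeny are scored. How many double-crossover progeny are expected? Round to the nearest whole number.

33

Map distances give recombination frequencies of 0.159 and 0.212 for the two intervals.
With interference 0.58 (so coincidence = 0.42), expected double-crossover frequency = 0.159 × 0.212 × 0.42 = 0.01416.
Expected number = 0.01416 × 2363 = 33.45 ≈ 33.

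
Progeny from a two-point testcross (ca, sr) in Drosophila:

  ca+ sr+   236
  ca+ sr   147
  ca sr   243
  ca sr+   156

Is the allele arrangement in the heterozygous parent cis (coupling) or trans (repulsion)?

The two most frequent classes are ca+ sr+ (236) and ca sr (243); these are the parental (non-recombinant) types.
So the F1 carried ca+ sr+ on one chromosome and ca sr on the other — the recessive alleles are on the same chromosome (cis / coupling).

cis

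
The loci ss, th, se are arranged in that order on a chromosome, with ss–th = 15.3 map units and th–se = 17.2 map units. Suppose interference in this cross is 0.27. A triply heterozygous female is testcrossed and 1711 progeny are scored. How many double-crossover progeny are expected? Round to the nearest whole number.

Map distances give recombination frequencies of 0.153 and 0.172 for the two intervals.
With interference 0.27 (so coincidence = 0.73), expected double-crossover frequency = 0.153 × 0.172 × 0.73 = 0.01921.
Expected number = 0.01921 × 1711 = 32.87 ≈ 33.

33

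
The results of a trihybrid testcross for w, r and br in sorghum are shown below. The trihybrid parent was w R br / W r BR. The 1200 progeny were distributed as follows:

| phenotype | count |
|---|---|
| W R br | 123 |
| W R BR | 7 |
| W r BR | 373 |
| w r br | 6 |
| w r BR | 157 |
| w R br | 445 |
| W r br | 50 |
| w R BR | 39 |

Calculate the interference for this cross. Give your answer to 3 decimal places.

0.478

The two rarest classes, w r br and W R BR, are the double crossovers. Comparing them with the parentals, only the r allele has switched, so r is the middle locus and the order is w – r – br.
w–r: (280 + 13)/1200 = 0.2442; r–br: (89 + 13)/1200 = 0.0850.
Expected DCO frequency = 0.2442 × 0.0850 ≈ 0.02076; observed = 13/1200 ≈ 0.01083.
Coefficient of coincidence = 0.01083/0.02076 ≈ 0.522; interference = 1 − 0.522 = 0.478.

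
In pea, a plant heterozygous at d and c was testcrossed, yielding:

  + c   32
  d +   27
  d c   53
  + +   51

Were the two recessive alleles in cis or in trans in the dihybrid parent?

cis

The two most frequent classes are + + (51) and d c (53); these are the parental (non-recombinant) types.
So the F1 carried + + on one chromosome and d c on the other — the recessive alleles are on the same chromosome (cis / coupling).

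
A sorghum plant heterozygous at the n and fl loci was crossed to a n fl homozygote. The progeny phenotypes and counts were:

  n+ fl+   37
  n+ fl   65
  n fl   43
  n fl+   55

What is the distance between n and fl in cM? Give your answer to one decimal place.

The two most frequent classes, n+ fl (65) and n fl+ (55), are the parental types, so the F1 was n+ fl / n fl+.
The recombinant classes are n+ fl+ and n fl: 37 + 43 = 80.
Recombination frequency = 80/200 = 0.4000 ≈ 40.0%, i.e. 40.0 cM.

40.0 cM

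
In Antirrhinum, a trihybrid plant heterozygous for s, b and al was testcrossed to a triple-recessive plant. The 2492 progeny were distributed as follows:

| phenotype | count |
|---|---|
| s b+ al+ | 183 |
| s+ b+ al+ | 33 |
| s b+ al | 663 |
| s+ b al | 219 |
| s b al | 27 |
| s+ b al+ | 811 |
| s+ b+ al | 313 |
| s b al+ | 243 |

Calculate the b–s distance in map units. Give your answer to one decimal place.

The two most frequent reciprocal classes, s b+ al and s+ b al+, are the parental types, so the F1 was s b+ al / s+ b al+.
The two rarest classes, s b al and s+ b+ al+, are the double crossovers. Comparing them with the parentals, only the b allele has switched, so b is the middle locus and the order is s – b – al.
Crossovers in the s–b interval produce the single-crossover classes s+ b+ al and s b al+ (313 + 243 = 556) plus the double crossovers (60).
RF(s–b) = (556 + 60) / 2492 = 616/2492 = 0.2472 → 24.7 map units.

24.7 map units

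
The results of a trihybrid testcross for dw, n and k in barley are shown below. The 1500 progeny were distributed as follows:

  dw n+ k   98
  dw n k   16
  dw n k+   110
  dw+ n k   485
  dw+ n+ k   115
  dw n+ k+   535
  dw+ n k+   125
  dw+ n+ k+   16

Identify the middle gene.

dw

The two most frequent reciprocal classes, dw n+ k+ and dw+ n k, are the parental types, so the F1 was dw n+ k+ / dw+ n k.
The two rarest classes, dw+ n+ k+ and dw n k, are the double crossovers. Comparing them with the parentals, only the dw allele has switched, so dw is the middle locus and the order is n – dw – k.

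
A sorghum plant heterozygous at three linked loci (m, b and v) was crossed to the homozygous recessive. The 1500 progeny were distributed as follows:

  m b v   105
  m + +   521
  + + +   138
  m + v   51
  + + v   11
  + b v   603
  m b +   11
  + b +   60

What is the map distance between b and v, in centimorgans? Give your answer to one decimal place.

The two most frequent reciprocal classes, m + + and + b v, are the parental types, so the F1 was m + + / + b v.
The two rarest classes, m b + and + + v, are the double crossovers. Comparing them with the parentals, only the b allele has switched, so b is the middle locus and the order is v – b – m.
Crossovers in the v–b interval produce the single-crossover classes m + v and + b + (51 + 60 = 111) plus the double crossovers (22).
RF(v–b) = (111 + 22) / 1500 = 133/1500 = 0.0887 → 8.9 centimorgans.

8.9 centimorgans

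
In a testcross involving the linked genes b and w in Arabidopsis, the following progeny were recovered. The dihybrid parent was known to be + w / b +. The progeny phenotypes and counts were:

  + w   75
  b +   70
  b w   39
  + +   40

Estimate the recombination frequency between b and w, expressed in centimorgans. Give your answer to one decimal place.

The recombinant classes are + + and b w: 40 + 39 = 79.
Recombination frequency = 79/224 = 0.3527 ≈ 35.3%, i.e. 35.3 centimorgans.

35.3 centimorgans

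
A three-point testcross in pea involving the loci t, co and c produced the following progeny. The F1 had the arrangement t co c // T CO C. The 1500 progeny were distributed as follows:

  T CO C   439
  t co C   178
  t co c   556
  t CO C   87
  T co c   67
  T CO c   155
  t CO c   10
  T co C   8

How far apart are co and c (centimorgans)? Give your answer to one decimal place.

The two rarest classes, t CO c and T co C, are the double crossovers. Comparing them with the parentals, only the co allele has switched, so co is the middle locus and the order is c – co – t.
Crossovers in the c–co interval produce the single-crossover classes t co C and T CO c (178 + 155 = 333) plus the double crossovers (18).
RF(c–co) = (333 + 18) / 1500 = 351/1500 = 0.2340 → 23.4 centimorgans.

23.4 centimorgans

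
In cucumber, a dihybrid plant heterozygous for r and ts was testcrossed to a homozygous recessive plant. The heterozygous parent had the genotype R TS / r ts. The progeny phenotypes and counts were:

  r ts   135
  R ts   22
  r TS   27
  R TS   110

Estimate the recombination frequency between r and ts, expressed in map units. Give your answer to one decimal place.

The recombinant classes are R ts and r TS: 22 + 27 = 49.
Recombination frequency = 49/294 = 0.1667 ≈ 16.7%, i.e. 16.7 map units.

16.7 map units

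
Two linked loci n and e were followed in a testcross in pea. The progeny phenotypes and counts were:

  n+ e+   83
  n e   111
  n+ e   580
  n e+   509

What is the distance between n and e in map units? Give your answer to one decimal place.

The two most frequent classes, n+ e (580) and n e+ (509), are the parental types, so the F1 was n+ e / n e+.
The recombinant classes are n+ e+ and n e: 83 + 111 = 194.
Recombination frequency = 194/1283 = 0.1512 ≈ 15.1%, i.e. 15.1 map units.

15.1 map units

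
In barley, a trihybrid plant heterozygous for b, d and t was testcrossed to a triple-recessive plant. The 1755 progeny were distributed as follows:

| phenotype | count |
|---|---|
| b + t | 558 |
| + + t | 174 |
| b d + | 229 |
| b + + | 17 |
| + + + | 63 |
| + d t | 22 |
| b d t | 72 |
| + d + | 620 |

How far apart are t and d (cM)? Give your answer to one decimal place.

9.9 cM

The two most frequent reciprocal classes, + d + and b + t, are the parental types, so the F1 was + d + / b + t.
The two rarest classes, + d t and b + +, are the double crossovers. Comparing them with the parentals, only the t allele has switched, so t is the middle locus and the order is b – t – d.
Crossovers in the t–d interval produce the single-crossover classes + + + and b d t (63 + 72 = 135) plus the double crossovers (39).
RF(t–d) = (135 + 39) / 1755 = 174/1755 = 0.0991 → 9.9 cM.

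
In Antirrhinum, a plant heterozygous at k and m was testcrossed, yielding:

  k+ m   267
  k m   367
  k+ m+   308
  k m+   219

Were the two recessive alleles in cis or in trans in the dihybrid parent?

cis

The two most frequent classes are k+ m+ (308) and k m (367); these are the parental (non-recombinant) types.
So the F1 carried k+ m+ on one chromosome and k m on the other — the recessive alleles are on the same chromosome (cis / coupling).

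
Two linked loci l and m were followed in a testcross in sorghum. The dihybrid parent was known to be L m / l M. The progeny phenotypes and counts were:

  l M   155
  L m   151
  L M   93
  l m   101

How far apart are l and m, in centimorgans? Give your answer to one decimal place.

38.8 centimorgans

The recombinant classes are L M and l m: 93 + 101 = 194.
Recombination frequency = 194/500 = 0.3880 ≈ 38.8%, i.e. 38.8 centimorgans.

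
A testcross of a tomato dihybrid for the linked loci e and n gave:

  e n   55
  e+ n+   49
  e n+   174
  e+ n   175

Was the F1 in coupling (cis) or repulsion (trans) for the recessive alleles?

The two most frequent classes are e+ n (175) and e n+ (174); these are the parental (non-recombinant) types.
So the F1 carried e+ n on one chromosome and e n+ on the other — the recessive alleles are on opposite chromosomes (trans / repulsion).

trans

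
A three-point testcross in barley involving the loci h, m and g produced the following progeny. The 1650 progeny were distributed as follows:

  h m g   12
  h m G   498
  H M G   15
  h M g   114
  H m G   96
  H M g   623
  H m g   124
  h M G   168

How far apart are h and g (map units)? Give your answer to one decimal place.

14.4 map units

The two most frequent reciprocal classes, H M g and h m G, are the parental types, so the F1 was H M g / h m G.
The two rarest classes, H M G and h m g, are the double crossovers. Comparing them with the parentals, only the g allele has switched, so g is the middle locus and the order is m – g – h.
Crossovers in the g–h interval produce the single-crossover classes h M g and H m G (114 + 96 = 210) plus the double crossovers (27).
RF(g–h) = (210 + 27) / 1650 = 237/1650 = 0.1436 → 14.4 map units.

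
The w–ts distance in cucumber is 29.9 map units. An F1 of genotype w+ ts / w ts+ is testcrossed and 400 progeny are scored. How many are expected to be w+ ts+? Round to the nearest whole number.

60

A map distance of 29.9 map units corresponds to a recombination frequency of 0.299.
The F1 is w+ ts / w ts+, so w+ ts+ is a recombinant gamete class with expected frequency r/2 = 0.299/2 = 0.1495.
Expected number = 0.1495 × 400 = 59.80 ≈ 60.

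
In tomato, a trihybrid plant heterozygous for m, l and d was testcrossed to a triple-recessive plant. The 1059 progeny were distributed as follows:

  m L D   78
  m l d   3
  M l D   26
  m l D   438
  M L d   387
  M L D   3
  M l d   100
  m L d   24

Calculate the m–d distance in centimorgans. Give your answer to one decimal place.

5.3 centimorgans

The two most frequent reciprocal classes, M L d and m l D, are the parental types, so the F1 was M L d / m l D.
The two rarest classes, M L D and m l d, are the double crossovers. Comparing them with the parentals, only the d allele has switched, so d is the middle locus and the order is m – d – l.
Crossovers in the m–d interval produce the single-crossover classes m L d and M l D (24 + 26 = 50) plus the double crossovers (6).
RF(m–d) = (50 + 6) / 1059 = 56/1059 = 0.0529 → 5.3 centimorgans.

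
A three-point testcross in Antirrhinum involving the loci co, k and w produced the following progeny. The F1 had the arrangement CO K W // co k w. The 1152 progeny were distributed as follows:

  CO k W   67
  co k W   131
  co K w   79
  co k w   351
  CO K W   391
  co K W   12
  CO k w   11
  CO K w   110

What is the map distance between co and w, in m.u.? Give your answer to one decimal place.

The two rarest classes, co K W and CO k w, are the double crossovers. Comparing them with the parentals, only the co allele has switched, so co is the middle locus and the order is k – co – w.
Crossovers in the co–w interval produce the single-crossover classes CO K w and co k W (110 + 131 = 241) plus the double crossovers (23).
RF(co–w) = (241 + 23) / 1152 = 264/1152 = 0.2292 → 22.9 m.u.

22.9 m.u.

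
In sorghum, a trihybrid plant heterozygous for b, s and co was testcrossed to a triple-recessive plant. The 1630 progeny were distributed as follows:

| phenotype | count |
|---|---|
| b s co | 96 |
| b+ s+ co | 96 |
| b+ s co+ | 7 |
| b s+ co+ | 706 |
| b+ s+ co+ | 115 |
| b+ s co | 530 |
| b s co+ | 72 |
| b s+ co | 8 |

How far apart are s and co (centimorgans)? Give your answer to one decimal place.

The two most frequent reciprocal classes, b s+ co+ and b+ s co, are the parental types, so the F1 was b s+ co+ / b+ s co.
The two rarest classes, b s+ co and b+ s co+, are the double crossovers. Comparing them with the parentals, only the co allele has switched, so co is the middle locus and the order is s – co – b.
Crossovers in the s–co interval produce the single-crossover classes b s co+ and b+ s+ co (72 + 96 = 168) plus the double crossovers (15).
RF(s–co) = (168 + 15) / 1630 = 183/1630 = 0.1123 → 11.2 centimorgans.

11.2 centimorgans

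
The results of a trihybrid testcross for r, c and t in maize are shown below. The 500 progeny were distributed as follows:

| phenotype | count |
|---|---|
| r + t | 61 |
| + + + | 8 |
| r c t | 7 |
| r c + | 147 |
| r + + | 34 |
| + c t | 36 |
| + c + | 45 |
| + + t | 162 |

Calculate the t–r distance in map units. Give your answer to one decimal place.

The two most frequent reciprocal classes, r c + and + + t, are the parental types, so the F1 was r c + / + + t.
The two rarest classes, r c t and + + +, are the double crossovers. Comparing them with the parentals, only the t allele has switched, so t is the middle locus and the order is c – t – r.
Crossovers in the t–r interval produce the single-crossover classes + c + and r + t (45 + 61 = 106) plus the double crossovers (15).
RF(t–r) = (106 + 15) / 500 = 121/500 = 0.2420 → 24.2 map units.

24.2 map units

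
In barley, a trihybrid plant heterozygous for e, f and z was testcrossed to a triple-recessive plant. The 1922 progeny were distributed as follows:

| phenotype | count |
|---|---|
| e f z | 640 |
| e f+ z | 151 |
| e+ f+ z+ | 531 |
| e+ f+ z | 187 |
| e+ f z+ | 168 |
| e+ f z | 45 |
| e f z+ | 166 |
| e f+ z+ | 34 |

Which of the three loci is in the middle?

e

The two most frequent reciprocal classes, e+ f+ z+ and e f z, are the parental types, so the F1 was e+ f+ z+ / e f z.
The two rarest classes, e f+ z+ and e+ f z, are the double crossovers. Comparing them with the parentals, only the e allele has switched, so e is the middle locus and the order is f – e – z.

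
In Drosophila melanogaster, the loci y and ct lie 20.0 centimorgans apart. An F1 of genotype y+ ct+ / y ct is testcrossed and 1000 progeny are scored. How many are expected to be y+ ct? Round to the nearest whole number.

100

A map distance of 20.0 centimorgans corresponds to a recombination frequency of 0.200.
The F1 is y+ ct+ / y ct, so y+ ct is a recombinant gamete class with expected frequency r/2 = 0.200/2 = 0.1000.
Expected number = 0.1000 × 1000 = 100.00 ≈ 100.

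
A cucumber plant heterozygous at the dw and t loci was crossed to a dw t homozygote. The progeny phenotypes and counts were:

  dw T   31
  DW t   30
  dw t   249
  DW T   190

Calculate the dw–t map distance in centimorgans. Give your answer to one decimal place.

12.2 centimorgans

The two most frequent classes, DW T (190) and dw t (249), are the parental types, so the F1 was DW T / dw t.
The recombinant classes are DW t and dw T: 30 + 31 = 61.
Recombination frequency = 61/500 = 0.1220 ≈ 12.2%, i.e. 12.2 centimorgans.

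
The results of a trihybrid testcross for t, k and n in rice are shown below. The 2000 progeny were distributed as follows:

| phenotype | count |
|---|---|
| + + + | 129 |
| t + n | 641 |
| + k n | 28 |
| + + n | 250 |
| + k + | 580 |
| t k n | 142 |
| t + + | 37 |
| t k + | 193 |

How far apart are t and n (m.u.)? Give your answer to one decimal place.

25.4 m.u.

The two most frequent reciprocal classes, t + n and + k +, are the parental types, so the F1 was t + n / + k +.
The two rarest classes, t + + and + k n, are the double crossovers. Comparing them with the parentals, only the n allele has switched, so n is the middle locus and the order is k – n – t.
Crossovers in the n–t interval produce the single-crossover classes + + n and t k + (250 + 193 = 443) plus the double crossovers (65).
RF(n–t) = (443 + 65) / 2000 = 508/2000 = 0.2540 → 25.4 m.u.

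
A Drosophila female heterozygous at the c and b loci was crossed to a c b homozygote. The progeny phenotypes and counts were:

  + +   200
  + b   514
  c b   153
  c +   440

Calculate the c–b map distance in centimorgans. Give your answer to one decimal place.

27.0 centimorgans

The two most frequent classes, + b (514) and c + (440), are the parental types, so the F1 was + b / c +.
The recombinant classes are + + and c b: 200 + 153 = 353.
Recombination frequency = 353/1307 = 0.2701 ≈ 27.0%, i.e. 27.0 centimorgans.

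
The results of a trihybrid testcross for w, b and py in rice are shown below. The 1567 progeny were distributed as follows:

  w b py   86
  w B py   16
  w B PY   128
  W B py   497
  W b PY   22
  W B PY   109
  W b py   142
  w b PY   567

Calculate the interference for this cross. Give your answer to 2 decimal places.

0.17

The two most frequent reciprocal classes, W B py and w b PY, are the parental types, so the F1 was W B py / w b PY.
The two rarest classes, w B py and W b PY, are the double crossovers. Comparing them with the parentals, only the w allele has switched, so w is the middle locus and the order is b – w – py.
b–w: (270 + 38)/1567 = 0.1966; w–py: (195 + 38)/1567 = 0.1487.
Expected DCO frequency = 0.1966 × 0.1487 ≈ 0.02923; observed = 38/1567 ≈ 0.02425.
Coefficient of coincidence = 0.02425/0.02923 ≈ 0.83; interference = 1 − 0.83 = 0.17.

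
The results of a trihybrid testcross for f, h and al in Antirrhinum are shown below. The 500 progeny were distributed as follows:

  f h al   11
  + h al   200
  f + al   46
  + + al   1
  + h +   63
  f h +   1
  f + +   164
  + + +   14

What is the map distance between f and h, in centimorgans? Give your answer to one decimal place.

The two most frequent reciprocal classes, f + + and + h al, are the parental types, so the F1 was f + + / + h al.
The two rarest classes, f h + and + + al, are the double crossovers. Comparing them with the parentals, only the h allele has switched, so h is the middle locus and the order is f – h – al.
Crossovers in the f–h interval produce the single-crossover classes + + + and f h al (14 + 11 = 25) plus the double crossovers (2).
RF(f–h) = (25 + 2) / 500 = 27/500 = 0.0540 → 5.4 centimorgans.

5.4 centimorgans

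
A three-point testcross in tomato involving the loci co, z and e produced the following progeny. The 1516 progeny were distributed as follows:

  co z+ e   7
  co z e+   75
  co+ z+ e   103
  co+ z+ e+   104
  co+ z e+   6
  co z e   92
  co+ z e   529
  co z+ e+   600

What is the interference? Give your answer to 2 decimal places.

The two most frequent reciprocal classes, co+ z e and co z+ e+, are the parental types, so the F1 was co+ z e / co z+ e+.
The two rarest classes, co+ z e+ and co z+ e, are the double crossovers. Comparing them with the parentals, only the e allele has switched, so e is the middle locus and the order is co – e – z.
co–e: (196 + 13)/1516 = 0.1379; e–z: (178 + 13)/1516 = 0.1260.
Expected DCO frequency = 0.1379 × 0.1260 ≈ 0.01738; observed = 13/1516 ≈ 0.00858.
Coefficient of coincidence = 0.00858/0.01738 ≈ 0.49; interference = 1 − 0.49 = 0.51.

0.51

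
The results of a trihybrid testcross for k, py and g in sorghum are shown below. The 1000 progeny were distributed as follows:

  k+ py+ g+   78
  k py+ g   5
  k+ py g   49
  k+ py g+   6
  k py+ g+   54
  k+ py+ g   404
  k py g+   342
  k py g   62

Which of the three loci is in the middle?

The two most frequent reciprocal classes, k+ py+ g and k py g+, are the parental types, so the F1 was k+ py+ g / k py g+.
The two rarest classes, k py+ g and k+ py g+, are the double crossovers. Comparing them with the parentals, only the k allele has switched, so k is the middle locus and the order is g – k – py.

k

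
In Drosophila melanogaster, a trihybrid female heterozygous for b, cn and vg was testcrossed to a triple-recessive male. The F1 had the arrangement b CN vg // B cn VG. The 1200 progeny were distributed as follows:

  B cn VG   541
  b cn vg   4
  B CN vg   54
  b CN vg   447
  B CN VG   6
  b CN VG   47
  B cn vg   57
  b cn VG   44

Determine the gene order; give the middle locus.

The two rarest classes, b cn vg and B CN VG, are the double crossovers. Comparing them with the parentals, only the cn allele has switched, so cn is the middle locus and the order is vg – cn – b.

cn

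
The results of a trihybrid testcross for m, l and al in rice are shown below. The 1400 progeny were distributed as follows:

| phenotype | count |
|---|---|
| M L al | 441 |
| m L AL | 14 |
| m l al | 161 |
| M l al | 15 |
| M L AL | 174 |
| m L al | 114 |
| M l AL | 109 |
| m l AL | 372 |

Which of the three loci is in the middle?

l

The two most frequent reciprocal classes, M L al and m l AL, are the parental types, so the F1 was M L al / m l AL.
The two rarest classes, M l al and m L AL, are the double crossovers. Comparing them with the parentals, only the l allele has switched, so l is the middle locus and the order is m – l – al.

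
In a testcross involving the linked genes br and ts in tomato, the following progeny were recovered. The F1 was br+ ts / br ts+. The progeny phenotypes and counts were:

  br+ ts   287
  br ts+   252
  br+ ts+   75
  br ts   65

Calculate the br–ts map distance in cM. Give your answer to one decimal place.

20.6 cM

The recombinant classes are br+ ts+ and br ts: 75 + 65 = 140.
Recombination frequency = 140/679 = 0.2062 ≈ 20.6%, i.e. 20.6 cM.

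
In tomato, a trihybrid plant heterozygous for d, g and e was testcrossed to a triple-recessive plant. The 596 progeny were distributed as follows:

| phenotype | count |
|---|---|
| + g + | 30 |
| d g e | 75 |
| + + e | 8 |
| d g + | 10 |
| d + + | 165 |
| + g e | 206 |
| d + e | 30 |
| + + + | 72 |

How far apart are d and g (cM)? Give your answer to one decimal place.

27.7 cM

The two most frequent reciprocal classes, + g e and d + +, are the parental types, so the F1 was + g e / d + +.
The two rarest classes, + + e and d g +, are the double crossovers. Comparing them with the parentals, only the g allele has switched, so g is the middle locus and the order is d – g – e.
Crossovers in the d–g interval produce the single-crossover classes d g e and + + + (75 + 72 = 147) plus the double crossovers (18).
RF(d–g) = (147 + 18) / 596 = 165/596 = 0.2768 → 27.7 cM.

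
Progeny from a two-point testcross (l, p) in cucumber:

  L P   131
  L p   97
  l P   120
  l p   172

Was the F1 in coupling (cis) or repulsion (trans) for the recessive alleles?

The two most frequent classes are L P (131) and l p (172); these are the parental (non-recombinant) types.
So the F1 carried L P on one chromosome and l p on the other — the recessive alleles are on the same chromosome (cis / coupling).

cis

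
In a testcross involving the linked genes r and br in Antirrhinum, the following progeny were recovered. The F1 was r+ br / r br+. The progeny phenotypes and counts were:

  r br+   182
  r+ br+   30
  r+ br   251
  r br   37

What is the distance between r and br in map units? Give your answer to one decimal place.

13.4 map units

The recombinant classes are r+ br+ and r br: 30 + 37 = 67.
Recombination frequency = 67/500 = 0.1340 ≈ 13.4%, i.e. 13.4 map units.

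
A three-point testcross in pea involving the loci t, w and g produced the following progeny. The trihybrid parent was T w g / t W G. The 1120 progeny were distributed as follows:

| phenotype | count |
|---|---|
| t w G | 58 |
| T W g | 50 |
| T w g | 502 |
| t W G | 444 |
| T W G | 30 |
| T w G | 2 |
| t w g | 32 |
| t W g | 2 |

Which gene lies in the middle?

g

The two rarest classes, T w G and t W g, are the double crossovers. Comparing them with the parentals, only the g allele has switched, so g is the middle locus and the order is w – g – t.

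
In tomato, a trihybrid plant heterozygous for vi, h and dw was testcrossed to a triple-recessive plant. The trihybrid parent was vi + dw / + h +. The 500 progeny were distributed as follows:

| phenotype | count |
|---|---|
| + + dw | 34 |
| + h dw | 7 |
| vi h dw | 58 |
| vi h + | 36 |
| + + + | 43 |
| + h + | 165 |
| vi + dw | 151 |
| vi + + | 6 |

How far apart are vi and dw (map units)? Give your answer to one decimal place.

16.6 map units

The two rarest classes, vi + + and + h dw, are the double crossovers. Comparing them with the parentals, only the dw allele has switched, so dw is the middle locus and the order is h – dw – vi.
Crossovers in the dw–vi interval produce the single-crossover classes + + dw and vi h + (34 + 36 = 70) plus the double crossovers (13).
RF(dw–vi) = (70 + 13) / 500 = 83/500 = 0.1660 → 16.6 map units.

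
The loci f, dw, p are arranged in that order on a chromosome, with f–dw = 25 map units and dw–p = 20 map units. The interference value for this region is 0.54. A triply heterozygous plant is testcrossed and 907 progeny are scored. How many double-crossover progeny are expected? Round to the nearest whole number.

Map distances give recombination frequencies of 0.250 and 0.200 for the two intervals.
With interference 0.54 (so coincidence = 0.46), expected double-crossover frequency = 0.250 × 0.200 × 0.46 = 0.02300.
Expected number = 0.02300 × 907 = 20.86 ≈ 21.

21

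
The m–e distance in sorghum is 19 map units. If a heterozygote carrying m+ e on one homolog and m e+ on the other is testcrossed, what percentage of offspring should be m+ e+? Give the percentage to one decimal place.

A map distance of 19 map units corresponds to a recombination frequency of 0.190.
The F1 is m+ e / m e+, so m+ e+ is a recombinant gamete class with expected frequency r/2 = 0.190/2 = 0.0950.
That is 0.0950 = 9.5% of the progeny.

9.5%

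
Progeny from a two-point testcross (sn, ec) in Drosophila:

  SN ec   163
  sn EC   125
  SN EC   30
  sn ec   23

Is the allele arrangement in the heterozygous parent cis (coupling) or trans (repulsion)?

The two most frequent classes are SN ec (163) and sn EC (125); these are the parental (non-recombinant) types.
So the F1 carried SN ec on one chromosome and sn EC on the other — the recessive alleles are on opposite chromosomes (trans / repulsion).

trans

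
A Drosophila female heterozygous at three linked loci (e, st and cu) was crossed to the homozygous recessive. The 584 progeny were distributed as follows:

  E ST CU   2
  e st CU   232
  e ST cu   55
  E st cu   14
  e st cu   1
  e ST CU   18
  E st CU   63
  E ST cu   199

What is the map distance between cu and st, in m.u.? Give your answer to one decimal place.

The two most frequent reciprocal classes, e st CU and E ST cu, are the parental types, so the F1 was e st CU / E ST cu.
The two rarest classes, e st cu and E ST CU, are the double crossovers. Comparing them with the parentals, only the cu allele has switched, so cu is the middle locus and the order is e – cu – st.
Crossovers in the cu–st interval produce the single-crossover classes e ST CU and E st cu (18 + 14 = 32) plus the double crossovers (3).
RF(cu–st) = (32 + 3) / 584 = 35/584 = 0.0599 → 6.0 m.u.

6.0 m.u.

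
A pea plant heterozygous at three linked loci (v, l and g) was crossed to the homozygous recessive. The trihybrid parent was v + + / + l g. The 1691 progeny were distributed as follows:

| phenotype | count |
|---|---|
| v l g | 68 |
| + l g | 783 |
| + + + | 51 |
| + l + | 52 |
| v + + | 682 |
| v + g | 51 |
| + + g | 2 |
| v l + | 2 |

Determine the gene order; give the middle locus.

The two rarest classes, v l + and + + g, are the double crossovers. Comparing them with the parentals, only the l allele has switched, so l is the middle locus and the order is g – l – v.

l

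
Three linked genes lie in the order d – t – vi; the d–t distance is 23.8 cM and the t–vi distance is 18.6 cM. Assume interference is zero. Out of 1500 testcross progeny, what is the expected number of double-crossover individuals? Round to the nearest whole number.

Map distances give recombination frequencies of 0.238 and 0.186 for the two intervals.
With no interference, expected double-crossover frequency = 0.238 × 0.186 = 0.04427.
Expected number = 0.04427 × 1500 = 66.40 ≈ 66.

66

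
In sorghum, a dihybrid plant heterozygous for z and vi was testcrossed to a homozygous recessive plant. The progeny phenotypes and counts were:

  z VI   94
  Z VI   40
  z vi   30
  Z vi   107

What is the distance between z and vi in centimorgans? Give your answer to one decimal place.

25.8 centimorgans

The two most frequent classes, Z vi (107) and z VI (94), are the parental types, so the F1 was Z vi / z VI.
The recombinant classes are Z VI and z vi: 40 + 30 = 70.
Recombination frequency = 70/271 = 0.2583 ≈ 25.8%, i.e. 25.8 centimorgans.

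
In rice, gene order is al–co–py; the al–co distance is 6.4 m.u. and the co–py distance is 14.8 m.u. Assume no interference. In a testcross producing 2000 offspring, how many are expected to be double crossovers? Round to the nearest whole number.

19

Map distances give recombination frequencies of 0.064 and 0.148 for the two intervals.
With no interference, expected double-crossover frequency = 0.064 × 0.148 = 0.00947.
Expected number = 0.00947 × 2000 = 18.94 ≈ 19.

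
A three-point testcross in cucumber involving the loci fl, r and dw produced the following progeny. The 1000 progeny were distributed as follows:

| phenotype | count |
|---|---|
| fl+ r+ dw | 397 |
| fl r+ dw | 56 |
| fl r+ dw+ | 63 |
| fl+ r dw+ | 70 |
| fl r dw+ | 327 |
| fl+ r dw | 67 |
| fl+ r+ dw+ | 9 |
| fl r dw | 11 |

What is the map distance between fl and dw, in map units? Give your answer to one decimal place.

14.6 map units

The two most frequent reciprocal classes, fl r dw+ and fl+ r+ dw, are the parental types, so the F1 was fl r dw+ / fl+ r+ dw.
The two rarest classes, fl r dw and fl+ r+ dw+, are the double crossovers. Comparing them with the parentals, only the dw allele has switched, so dw is the middle locus and the order is fl – dw – r.
Crossovers in the fl–dw interval produce the single-crossover classes fl+ r dw+ and fl r+ dw (70 + 56 = 126) plus the double crossovers (20).
RF(fl–dw) = (126 + 20) / 1000 = 146/1000 = 0.1460 → 14.6 map units.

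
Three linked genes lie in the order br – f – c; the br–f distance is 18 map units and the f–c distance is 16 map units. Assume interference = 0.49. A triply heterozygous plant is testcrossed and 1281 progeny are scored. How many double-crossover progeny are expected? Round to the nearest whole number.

19

Map distances give recombination frequencies of 0.180 and 0.160 for the two intervals.
With interference 0.49 (so coincidence = 0.51), expected double-crossover frequency = 0.180 × 0.160 × 0.51 = 0.01469.
Expected number = 0.01469 × 1281 = 18.82 ≈ 19.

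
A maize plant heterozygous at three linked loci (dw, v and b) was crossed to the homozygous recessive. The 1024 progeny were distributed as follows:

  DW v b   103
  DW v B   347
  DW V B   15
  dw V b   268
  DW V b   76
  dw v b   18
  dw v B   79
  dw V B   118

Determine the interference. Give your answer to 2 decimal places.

The two most frequent reciprocal classes, dw V b and DW v B, are the parental types, so the F1 was dw V b / DW v B.
The two rarest classes, dw v b and DW V B, are the double crossovers. Comparing them with the parentals, only the v allele has switched, so v is the middle locus and the order is dw – v – b.
dw–v: (155 + 33)/1024 = 0.1836; v–b: (221 + 33)/1024 = 0.2480.
Expected DCO frequency = 0.1836 × 0.2480 ≈ 0.04553; observed = 33/1024 ≈ 0.03223.
Coefficient of coincidence = 0.03223/0.04553 ≈ 0.71; interference = 1 − 0.71 = 0.29.

0.29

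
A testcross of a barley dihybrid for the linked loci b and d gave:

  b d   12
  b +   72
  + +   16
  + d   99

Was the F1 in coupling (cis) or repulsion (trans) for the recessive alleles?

The two most frequent classes are + d (99) and b + (72); these are the parental (non-recombinant) types.
So the F1 carried + d on one chromosome and b + on the other — the recessive alleles are on opposite chromosomes (trans / repulsion).

trans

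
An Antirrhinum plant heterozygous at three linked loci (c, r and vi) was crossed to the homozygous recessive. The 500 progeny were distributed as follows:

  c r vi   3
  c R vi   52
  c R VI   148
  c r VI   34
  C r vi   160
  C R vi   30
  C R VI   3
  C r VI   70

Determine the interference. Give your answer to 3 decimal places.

The two most frequent reciprocal classes, c R VI and C r vi, are the parental types, so the F1 was c R VI / C r vi.
The two rarest classes, C R VI and c r vi, are the double crossovers. Comparing them with the parentals, only the c allele has switched, so c is the middle locus and the order is r – c – vi.
r–c: (64 + 6)/500 = 0.1400; c–vi: (122 + 6)/500 = 0.2560.
Expected DCO frequency = 0.1400 × 0.2560 ≈ 0.03584; observed = 6/500 ≈ 0.01200.
Coefficient of coincidence = 0.01200/0.03584 ≈ 0.335; interference = 1 − 0.335 = 0.665.

0.665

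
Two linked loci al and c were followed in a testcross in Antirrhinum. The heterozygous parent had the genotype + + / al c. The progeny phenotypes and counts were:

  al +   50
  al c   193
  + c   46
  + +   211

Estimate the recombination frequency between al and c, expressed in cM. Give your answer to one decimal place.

The recombinant classes are + c and al +: 46 + 50 = 96.
Recombination frequency = 96/500 = 0.1920 ≈ 19.2%, i.e. 19.2 cM.

19.2 cM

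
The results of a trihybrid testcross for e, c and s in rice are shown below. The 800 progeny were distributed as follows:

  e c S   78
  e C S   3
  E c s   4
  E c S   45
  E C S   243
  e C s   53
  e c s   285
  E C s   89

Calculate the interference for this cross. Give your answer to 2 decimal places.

The two most frequent reciprocal classes, e c s and E C S, are the parental types, so the F1 was e c s / E C S.
The two rarest classes, E c s and e C S, are the double crossovers. Comparing them with the parentals, only the e allele has switched, so e is the middle locus and the order is s – e – c.
s–e: (167 + 7)/800 = 0.2175; e–c: (98 + 7)/800 = 0.1313.
Expected DCO frequency = 0.2175 × 0.1313 ≈ 0.02856; observed = 7/800 ≈ 0.00875.
Coefficient of coincidence = 0.00875/0.02856 ≈ 0.31; interference = 1 − 0.31 = 0.69.

0.69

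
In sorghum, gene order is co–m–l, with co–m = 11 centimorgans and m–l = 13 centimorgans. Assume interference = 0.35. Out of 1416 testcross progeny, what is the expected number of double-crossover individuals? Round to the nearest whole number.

Map distances give recombination frequencies of 0.110 and 0.130 for the two intervals.
With interference 0.35 (so coincidence = 0.65), expected double-crossover frequency = 0.110 × 0.130 × 0.65 = 0.00930.
Expected number = 0.00930 × 1416 = 13.16 ≈ 13.

13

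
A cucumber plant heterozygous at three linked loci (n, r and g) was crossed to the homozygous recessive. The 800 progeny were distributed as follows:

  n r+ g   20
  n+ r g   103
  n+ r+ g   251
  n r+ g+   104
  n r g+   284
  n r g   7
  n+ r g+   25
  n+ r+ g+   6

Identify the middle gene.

The two most frequent reciprocal classes, n+ r+ g and n r g+, are the parental types, so the F1 was n+ r+ g / n r g+.
The two rarest classes, n+ r+ g+ and n r g, are the double crossovers. Comparing them with the parentals, only the g allele has switched, so g is the middle locus and the order is r – g – n.

g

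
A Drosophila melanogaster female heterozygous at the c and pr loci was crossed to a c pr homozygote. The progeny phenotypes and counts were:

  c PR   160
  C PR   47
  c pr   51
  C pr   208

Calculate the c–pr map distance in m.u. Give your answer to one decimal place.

21.0 m.u.

The two most frequent classes, C pr (208) and c PR (160), are the parental types, so the F1 was C pr / c PR.
The recombinant classes are C PR and c pr: 47 + 51 = 98.
Recombination frequency = 98/466 = 0.2103 ≈ 21.0%, i.e. 21.0 m.u.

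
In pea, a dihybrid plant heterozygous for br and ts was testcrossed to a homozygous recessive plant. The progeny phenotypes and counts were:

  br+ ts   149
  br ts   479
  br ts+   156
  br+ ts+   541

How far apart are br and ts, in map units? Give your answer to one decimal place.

The two most frequent classes, br+ ts+ (541) and br ts (479), are the parental types, so the F1 was br+ ts+ / br ts.
The recombinant classes are br+ ts and br ts+: 149 + 156 = 305.
Recombination frequency = 305/1325 = 0.2302 ≈ 23.0%, i.e. 23.0 map units.

23.0 map units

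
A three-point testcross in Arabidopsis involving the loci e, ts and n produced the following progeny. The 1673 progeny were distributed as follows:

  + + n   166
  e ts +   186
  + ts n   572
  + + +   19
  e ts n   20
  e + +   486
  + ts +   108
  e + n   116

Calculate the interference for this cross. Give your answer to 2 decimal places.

0.37

The two most frequent reciprocal classes, e + + and + ts n, are the parental types, so the F1 was e + + / + ts n.
The two rarest classes, + + + and e ts n, are the double crossovers. Comparing them with the parentals, only the e allele has switched, so e is the middle locus and the order is n – e – ts.
n–e: (224 + 39)/1673 = 0.1572; e–ts: (352 + 39)/1673 = 0.2337.
Expected DCO frequency = 0.1572 × 0.2337 ≈ 0.03674; observed = 39/1673 ≈ 0.02331.
Coefficient of coincidence = 0.02331/0.03674 ≈ 0.63; interference = 1 − 0.63 = 0.37.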